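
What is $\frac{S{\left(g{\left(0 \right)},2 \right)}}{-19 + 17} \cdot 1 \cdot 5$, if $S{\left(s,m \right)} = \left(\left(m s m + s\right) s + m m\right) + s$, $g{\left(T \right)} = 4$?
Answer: $-220$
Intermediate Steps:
$S{\left(s,m \right)} = s + m^{2} + s \left(s + s m^{2}\right)$ ($S{\left(s,m \right)} = \left(\left(s m^{2} + s\right) s + m^{2}\right) + s = \left(\left(s + s m^{2}\right) s + m^{2}\right) + s = \left(s \left(s + s m^{2}\right) + m^{2}\right) + s = \left(m^{2} + s \left(s + s m^{2}\right)\right) + s = s + m^{2} + s \left(s + s m^{2}\right)$)
$\frac{S{\left(g{\left(0 \right)},2 \right)}}{-19 + 17} \cdot 1 \cdot 5 = \frac{4 + 2^{2} + 4^{2} + 2^{2} \cdot 4^{2}}{-19 + 17} \cdot 1 \cdot 5 = \frac{4 + 4 + 16 + 4 \cdot 16}{-2} \cdot 5 = - \frac{4 + 4 + 16 + 64}{2} \cdot 5 = \left(- \frac{1}{2}\right) 88 \cdot 5 = \left(-44\right) 5 = -220$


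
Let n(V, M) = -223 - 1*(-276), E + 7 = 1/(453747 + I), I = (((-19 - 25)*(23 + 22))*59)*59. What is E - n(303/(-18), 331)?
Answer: -386317981/6438633 ≈ -60.000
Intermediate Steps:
I = -6892380 (I = (-44*45*59)*59 = -1980*59*59 = -116820*59 = -6892380)
E = -45070432/6438633 (E = -7 + 1/(453747 - 6892380) = -7 + 1/(-6438633) = -7 - 1/6438633 = -45070432/6438633 ≈ -7.0000)
n(V, M) = 53 (n(V, M) = -223 + 276 = 53)
E - n(303/(-18), 331) = -45070432/6438633 - 1*53 = -45070432/6438633 - 53 = -386317981/6438633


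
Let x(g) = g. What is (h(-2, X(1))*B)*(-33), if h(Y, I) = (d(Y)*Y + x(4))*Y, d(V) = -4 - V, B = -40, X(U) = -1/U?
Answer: -21120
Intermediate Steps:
h(Y, I) = Y*(4 + Y*(-4 - Y)) (h(Y, I) = ((-4 - Y)*Y + 4)*Y = (Y*(-4 - Y) + 4)*Y = (4 + Y*(-4 - Y))*Y = Y*(4 + Y*(-4 - Y)))
(h(-2, X(1))*B)*(-33) = (-1*(-2)*(-4 - 2*(4 - 2))*(-40))*(-33) = (-1*(-2)*(-4 - 2*2)*(-40))*(-33) = (-1*(-2)*(-4 - 4)*(-40))*(-33) = (-1*(-2)*(-8)*(-40))*(-33) = -16*(-40)*(-33) = 640*(-33) = -21120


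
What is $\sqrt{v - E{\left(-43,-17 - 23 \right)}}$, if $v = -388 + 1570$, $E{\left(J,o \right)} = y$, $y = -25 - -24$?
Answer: $13 \sqrt{7} \approx 34.395$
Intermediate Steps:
$y = -1$ ($y = -25 + 24 = -1$)
$E{\left(J,o \right)} = -1$
$v = 1182$
$\sqrt{v - E{\left(-43,-17 - 23 \right)}} = \sqrt{1182 - -1} = \sqrt{1182 + 1} = \sqrt{1183} = 13 \sqrt{7}$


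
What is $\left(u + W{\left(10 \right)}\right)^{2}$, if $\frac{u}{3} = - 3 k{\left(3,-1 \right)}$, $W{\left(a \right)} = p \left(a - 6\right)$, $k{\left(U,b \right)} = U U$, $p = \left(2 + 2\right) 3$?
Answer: $1089$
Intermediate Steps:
$p = 12$ ($p = 4 \cdot 3 = 12$)
$k{\left(U,b \right)} = U^{2}$
$W{\left(a \right)} = -72 + 12 a$ ($W{\left(a \right)} = 12 \left(a - 6\right) = 12 \left(-6 + a\right) = -72 + 12 a$)
$u = -81$ ($u = 3 \left(- 3 \cdot 3^{2}\right) = 3 \left(\left(-3\right) 9\right) = 3 \left(-27\right) = -81$)
$\left(u + W{\left(10 \right)}\right)^{2} = \left(-81 + \left(-72 + 12 \cdot 10\right)\right)^{2} = \left(-81 + \left(-72 + 120\right)\right)^{2} = \left(-81 + 48\right)^{2} = \left(-33\right)^{2} = 1089$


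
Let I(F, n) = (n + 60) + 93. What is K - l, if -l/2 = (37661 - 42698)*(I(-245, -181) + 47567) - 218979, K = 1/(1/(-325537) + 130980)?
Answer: -20438748953747832059/42638836259 ≈ -4.7935e+8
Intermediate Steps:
I(F, n) = 153 + n (I(F, n) = (60 + n) + 93 = 153 + n)
K = 325537/42638836259 (K = 1/(-1/325537 + 130980) = 1/(42638836259/325537) = 325537/42638836259 ≈ 7.6347e-6)
l = 479345844 (l = -2*((37661 - 42698)*((153 - 181) + 47567) - 218979) = -2*(-5037*(-28 + 47567) - 218979) = -2*(-5037*47539 - 218979) = -2*(-239453943 - 218979) = -2*(-239672922) = 479345844)
K - l = 325537/42638836259 - 1*479345844 = 325537/42638836259 - 479345844 = -20438748953747832059/42638836259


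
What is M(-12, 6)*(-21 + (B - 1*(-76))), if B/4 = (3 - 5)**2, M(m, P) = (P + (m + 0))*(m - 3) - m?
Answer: 7242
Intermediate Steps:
M(m, P) = -m + (-3 + m)*(P + m) (M(m, P) = (P + m)*(-3 + m) - m = (-3 + m)*(P + m) - m = -m + (-3 + m)*(P + m))
B = 16 (B = 4*(3 - 5)**2 = 4*(-2)**2 = 4*4 = 16)
M(-12, 6)*(-21 + (B - 1*(-76))) = ((-12)**2 - 4*(-12) - 3*6 + 6*(-12))*(-21 + (16 - 1*(-76))) = (144 + 48 - 18 - 72)*(-21 + (16 + 76)) = 102*(-21 + 92) = 102*71 = 7242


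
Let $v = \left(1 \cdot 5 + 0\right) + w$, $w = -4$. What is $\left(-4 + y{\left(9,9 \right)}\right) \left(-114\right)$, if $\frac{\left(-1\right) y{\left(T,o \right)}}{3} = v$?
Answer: $798$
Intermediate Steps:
$v = 1$ ($v = \left(1 \cdot 5 + 0\right) - 4 = \left(5 + 0\right) - 4 = 5 - 4 = 1$)
$y{\left(T,o \right)} = -3$ ($y{\left(T,o \right)} = \left(-3\right) 1 = -3$)
$\left(-4 + y{\left(9,9 \right)}\right) \left(-114\right) = \left(-4 - 3\right) \left(-114\right) = \left(-7\right) \left(-114\right) = 798$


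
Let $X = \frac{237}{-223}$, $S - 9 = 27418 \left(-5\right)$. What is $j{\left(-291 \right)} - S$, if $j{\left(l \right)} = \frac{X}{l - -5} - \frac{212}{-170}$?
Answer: $\frac{743140702143}{5421130} \approx 1.3708 \cdot 10^{5}$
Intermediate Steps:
$S = -137081$ ($S = 9 + 27418 \left(-5\right) = 9 - 137090 = -137081$)
$X = - \frac{237}{223}$ ($X = 237 \left(- \frac{1}{223}\right) = - \frac{237}{223} \approx -1.0628$)
$j{\left(l \right)} = \frac{106}{85} - \frac{237}{223 \left(5 + l\right)}$ ($j{\left(l \right)} = - \frac{237}{223 \left(l - -5\right)} - \frac{212}{-170} = - \frac{237}{223 \left(l + 5\right)} - - \frac{106}{85} = - \frac{237}{223 \left(5 + l\right)} + \frac{106}{85} = \frac{106}{85} - \frac{237}{223 \left(5 + l\right)}$)
$j{\left(-291 \right)} - S = \frac{98045 + 23638 \left(-291\right)}{18955 \left(5 - 291\right)} - -137081 = \frac{98045 - 6878658}{18955 \left(-286\right)} + 137081 = \frac{1}{18955} \left(- \frac{1}{286}\right) \left(-6780613\right) + 137081 = \frac{6780613}{5421130} + 137081 = \frac{743140702143}{5421130}$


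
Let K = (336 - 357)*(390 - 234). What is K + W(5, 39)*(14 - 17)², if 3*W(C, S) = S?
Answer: -3159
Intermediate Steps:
K = -3276 (K = -21*156 = -3276)
W(C, S) = S/3
K + W(5, 39)*(14 - 17)² = -3276 + ((⅓)*39)*(14 - 17)² = -3276 + 13*(-3)² = -3276 + 13*9 = -3276 + 117 = -3159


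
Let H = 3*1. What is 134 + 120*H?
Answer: 494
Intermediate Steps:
H = 3
134 + 120*H = 134 + 120*3 = 134 + 360 = 494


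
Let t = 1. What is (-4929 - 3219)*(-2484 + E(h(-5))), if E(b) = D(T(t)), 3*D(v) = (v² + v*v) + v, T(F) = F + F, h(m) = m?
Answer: 20212472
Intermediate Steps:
T(F) = 2*F
D(v) = v/3 + 2*v²/3 (D(v) = ((v² + v*v) + v)/3 = ((v² + v²) + v)/3 = (2*v² + v)/3 = (v + 2*v²)/3 = v/3 + 2*v²/3)
E(b) = 10/3 (E(b) = (2*1)*(1 + 2*(2*1))/3 = (⅓)*2*(1 + 2*2) = (⅓)*2*(1 + 4) = (⅓)*2*5 = 10/3)
(-4929 - 3219)*(-2484 + E(h(-5))) = (-4929 - 3219)*(-2484 + 10/3) = -8148*(-7442/3) = 20212472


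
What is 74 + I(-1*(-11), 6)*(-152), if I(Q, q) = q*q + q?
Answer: -6310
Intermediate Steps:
I(Q, q) = q + q² (I(Q, q) = q² + q = q + q²)
74 + I(-1*(-11), 6)*(-152) = 74 + (6*(1 + 6))*(-152) = 74 + (6*7)*(-152) = 74 + 42*(-152) = 74 - 6384 = -6310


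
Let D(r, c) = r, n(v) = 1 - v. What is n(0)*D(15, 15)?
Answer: 15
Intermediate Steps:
n(0)*D(15, 15) = (1 - 1*0)*15 = (1 + 0)*15 = 1*15 = 15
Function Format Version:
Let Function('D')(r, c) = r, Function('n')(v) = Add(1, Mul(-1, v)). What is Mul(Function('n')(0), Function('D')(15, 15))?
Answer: 15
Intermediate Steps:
Mul(Function('n')(0), Function('D')(15, 15)) = Mul(Add(1, Mul(-1, 0)), 15) = Mul(Add(1, 0), 15) = Mul(1, 15) = 15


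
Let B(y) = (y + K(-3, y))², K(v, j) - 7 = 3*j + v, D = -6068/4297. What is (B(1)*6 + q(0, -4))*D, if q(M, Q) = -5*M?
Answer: -2330112/4297 ≈ -542.26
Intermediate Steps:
D = -6068/4297 (D = -6068*1/4297 = -6068/4297 ≈ -1.4121)
K(v, j) = 7 + v + 3*j (K(v, j) = 7 + (3*j + v) = 7 + (v + 3*j) = 7 + v + 3*j)
B(y) = (4 + 4*y)² (B(y) = (y + (7 - 3 + 3*y))² = (y + (4 + 3*y))² = (4 + 4*y)²)
(B(1)*6 + q(0, -4))*D = ((16*(1 + 1)²)*6 - 5*0)*(-6068/4297) = ((16*2²)*6 + 0)*(-6068/4297) = ((16*4)*6 + 0)*(-6068/4297) = (64*6 + 0)*(-6068/4297) = (384 + 0)*(-6068/4297) = 384*(-6068/4297) = -2330112/4297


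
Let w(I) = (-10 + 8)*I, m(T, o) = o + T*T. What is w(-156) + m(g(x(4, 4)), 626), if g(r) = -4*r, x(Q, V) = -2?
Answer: 1002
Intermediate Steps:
m(T, o) = o + T²
w(I) = -2*I
w(-156) + m(g(x(4, 4)), 626) = -2*(-156) + (626 + (-4*(-2))²) = 312 + (626 + 8²) = 312 + (626 + 64) = 312 + 690 = 1002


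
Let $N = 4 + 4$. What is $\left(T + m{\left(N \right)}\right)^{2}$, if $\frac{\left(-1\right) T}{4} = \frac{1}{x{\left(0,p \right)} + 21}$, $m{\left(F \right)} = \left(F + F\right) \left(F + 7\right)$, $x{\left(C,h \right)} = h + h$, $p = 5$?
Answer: $\frac{55294096}{961} \approx 57538.0$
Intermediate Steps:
$N = 8$
$x{\left(C,h \right)} = 2 h$
$m{\left(F \right)} = 2 F \left(7 + F\right)$
$T = - \frac{4}{31}$ ($T = - \frac{4}{2 \cdot 5 + 21} = - \frac{4}{10 + 21} = - \frac{4}{31} \approx -0.12903$)
$\left(T + m{\left(N \right)}\right)^{2} = \left(- \frac{4}{31} + 2 \cdot 8 \left(7 + 8\right)\right)^{2} = \left(- \frac{4}{31} + 2 \cdot 8 \cdot 15\right)^{2} = \left(- \frac{4}{31} + 240\right)^{2} = \left(\frac{7436}{31}\right)^{2} = \frac{55294096}{961}$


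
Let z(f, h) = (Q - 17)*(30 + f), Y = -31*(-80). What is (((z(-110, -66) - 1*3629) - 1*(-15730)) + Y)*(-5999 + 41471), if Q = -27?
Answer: 642078672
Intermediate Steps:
Y = 2480
z(f, h) = -1320 - 44*f (z(f, h) = (-27 - 17)*(30 + f) = -44*(30 + f) = -1320 - 44*f)
(((z(-110, -66) - 1*3629) - 1*(-15730)) + Y)*(-5999 + 41471) = ((((-1320 - 44*(-110)) - 1*3629) - 1*(-15730)) + 2480)*(-5999 + 41471) = ((((-1320 + 4840) - 3629) + 15730) + 2480)*35472 = (((3520 - 3629) + 15730) + 2480)*35472 = ((-109 + 15730) + 2480)*35472 = (15621 + 2480)*35472 = 18101*35472 = 642078672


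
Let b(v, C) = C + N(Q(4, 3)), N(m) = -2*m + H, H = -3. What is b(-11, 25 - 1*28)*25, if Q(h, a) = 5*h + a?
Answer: -1300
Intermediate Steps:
Q(h, a) = a + 5*h
N(m) = -3 - 2*m (N(m) = -2*m - 3 = -3 - 2*m)
b(v, C) = -49 + C (b(v, C) = C + (-3 - 2*(3 + 5*4)) = C + (-3 - 2*(3 + 20)) = C + (-3 - 2*23) = C + (-3 - 46) = C - 49 = -49 + C)
b(-11, 25 - 1*28)*25 = (-49 + (25 - 1*28))*25 = (-49 + (25 - 28))*25 = (-49 - 3)*25 = -52*25 = -1300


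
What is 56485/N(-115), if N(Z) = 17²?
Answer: 56485/289 ≈ 195.45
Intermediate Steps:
N(Z) = 289
56485/N(-115) = 56485/289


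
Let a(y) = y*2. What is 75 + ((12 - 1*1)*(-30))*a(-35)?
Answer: 23175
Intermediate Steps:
a(y) = 2*y
75 + ((12 - 1*1)*(-30))*a(-35) = 75 + ((12 - 1*1)*(-30))*(2*(-35)) = 75 + ((12 - 1)*(-30))*(-70) = 75 + (11*(-30))*(-70) = 75 - 330*(-70) = 75 + 23100 = 23175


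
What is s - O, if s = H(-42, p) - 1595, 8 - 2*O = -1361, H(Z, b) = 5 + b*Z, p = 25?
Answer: -6649/2 ≈ -3324.5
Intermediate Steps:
H(Z, b) = 5 + Z*b
O = 1369/2 (O = 4 - ½*(-1361) = 4 + 1361/2 = 1369/2 ≈ 684.50)
s = -2640 (s = (5 - 42*25) - 1595 = (5 - 1050) - 1595 = -1045 - 1595 = -2640)
s - O = -2640 - 1*1369/2 = -2640 - 1369/2 = -6649/2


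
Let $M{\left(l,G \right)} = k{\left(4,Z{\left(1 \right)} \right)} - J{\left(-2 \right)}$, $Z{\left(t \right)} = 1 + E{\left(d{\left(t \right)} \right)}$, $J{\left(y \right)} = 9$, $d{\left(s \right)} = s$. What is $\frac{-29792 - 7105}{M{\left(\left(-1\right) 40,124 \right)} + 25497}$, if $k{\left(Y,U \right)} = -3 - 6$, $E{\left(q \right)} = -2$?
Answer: $- \frac{12299}{8493} \approx -1.4481$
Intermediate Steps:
$Z{\left(t \right)} = -1$ ($Z{\left(t \right)} = 1 - 2 = -1$)
$k{\left(Y,U \right)} = -9$ ($k{\left(Y,U \right)} = -3 - 6 = -9$)
$M{\left(l,G \right)} = -18$ ($M{\left(l,G \right)} = -9 - 9 = -18$)
$\frac{-29792 - 7105}{M{\left(\left(-1\right) 40,124 \right)} + 25497} = \frac{-29792 - 7105}{-18 + 25497} = - \frac{36897}{25479} = \left(-36897\right) \frac{1}{25479} = - \frac{12299}{8493}$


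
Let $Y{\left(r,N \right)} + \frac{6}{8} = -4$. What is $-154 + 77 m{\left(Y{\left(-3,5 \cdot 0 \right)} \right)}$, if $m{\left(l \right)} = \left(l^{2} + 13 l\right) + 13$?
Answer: $- \frac{34727}{16} \approx -2170.4$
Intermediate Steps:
$Y{\left(r,N \right)} = - \frac{19}{4}$ ($Y{\left(r,N \right)} = - \frac{3}{4} - 4 = - \frac{19}{4}$)
$m{\left(l \right)} = 13 + l^{2} + 13 l$
$-154 + 77 m{\left(Y{\left(-3,5 \cdot 0 \right)} \right)} = -154 + 77 \left(13 + \left(- \frac{19}{4}\right)^{2} + 13 \left(- \frac{19}{4}\right)\right) = -154 + 77 \left(13 + \frac{361}{16} - \frac{247}{4}\right) = -154 + 77 \left(- \frac{419}{16}\right) = -154 - \frac{32263}{16} = - \frac{34727}{16}$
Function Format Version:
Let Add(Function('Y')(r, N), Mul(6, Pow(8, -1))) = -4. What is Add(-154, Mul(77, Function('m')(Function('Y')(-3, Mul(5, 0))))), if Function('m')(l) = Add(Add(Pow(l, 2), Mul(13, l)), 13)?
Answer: Rational(-34727, 16) ≈ -2170.4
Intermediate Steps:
Function('Y')(r, N) = Rational(-19, 4) (Function('Y')(r, N) = Add(Rational(-3, 4), -4) = Rational(-19, 4))
Function('m')(l) = Add(13, Pow(l, 2), Mul(13, l))
Add(-154, Mul(77, Function('m')(Function('Y')(-3, Mul(5, 0))))) = Add(-154, Mul(77, Add(13, Pow(Rational(-19, 4), 2), Mul(13, Rational(-19, 4))))) = Add(-154, Mul(77, Add(13, Rational(361, 16), Rational(-247, 4)))) = Add(-154, Mul(77, Rational(-419, 16))) = Add(-154, Rational(-32263, 16)) = Rational(-34727, 16)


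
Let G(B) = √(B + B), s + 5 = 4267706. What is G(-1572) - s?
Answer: -4267701 + 2*I*√786 ≈ -4.2677e+6 + 56.071*I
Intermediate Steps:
s = 4267701 (s = -5 + 4267706 = 4267701)
G(B) = √2*√B (G(B) = √(2*B) = √2*√B)
G(-1572) - s = √2*√(-1572) - 1*4267701 = √2*(2*I*√393) - 4267701 = 2*I*√786 - 4267701 = -4267701 + 2*I*√786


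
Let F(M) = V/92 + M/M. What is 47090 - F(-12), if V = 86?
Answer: 2166051/46 ≈ 47088.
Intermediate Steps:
F(M) = 89/46 (F(M) = 86/92 + M/M = 86*(1/92) + 1 = 43/46 + 1 = 89/46)
47090 - F(-12) = 47090 - 1*89/46 = 47090 - 89/46 = 2166051/46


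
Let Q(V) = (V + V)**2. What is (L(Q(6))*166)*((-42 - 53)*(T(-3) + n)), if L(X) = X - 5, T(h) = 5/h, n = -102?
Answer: 681721330/3 ≈ 2.2724e+8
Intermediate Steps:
Q(V) = 4*V**2 (Q(V) = (2*V)**2 = 4*V**2)
L(X) = -5 + X
(L(Q(6))*166)*((-42 - 53)*(T(-3) + n)) = ((-5 + 4*6**2)*166)*((-42 - 53)*(5/(-3) - 102)) = ((-5 + 4*36)*166)*(-95*(5*(-1/3) - 102)) = ((-5 + 144)*166)*(-95*(-5/3 - 102)) = (139*166)*(-95*(-311/3)) = 23074*(29545/3) = 681721330/3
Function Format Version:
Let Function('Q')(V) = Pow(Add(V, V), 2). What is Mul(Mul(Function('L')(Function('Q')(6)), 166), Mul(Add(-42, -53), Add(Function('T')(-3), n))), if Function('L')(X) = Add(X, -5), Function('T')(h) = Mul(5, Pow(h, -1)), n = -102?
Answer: Rational(681721330, 3) ≈ 2.2724e+8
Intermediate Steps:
Function('Q')(V) = Mul(4, Pow(V, 2)) (Function('Q')(V) = Pow(Mul(2, V), 2) = Mul(4, Pow(V, 2)))
Function('L')(X) = Add(-5, X)
Mul(Mul(Function('L')(Function('Q')(6)), 166), Mul(Add(-42, -53), Add(Function('T')(-3), n))) = Mul(Mul(Add(-5, Mul(4, Pow(6, 2))), 166), Mul(Add(-42, -53), Add(Mul(5, Pow(-3, -1)), -102))) = Mul(Mul(Add(-5, Mul(4, 36)), 166), Mul(-95, Add(Mul(5, Rational(-1, 3)), -102))) = Mul(Mul(Add(-5, 144), 166), Mul(-95, Add(Rational(-5, 3), -102))) = Mul(Mul(139, 166), Mul(-95, Rational(-311, 3))) = Mul(23074, Rational(29545, 3)) = Rational(681721330, 3)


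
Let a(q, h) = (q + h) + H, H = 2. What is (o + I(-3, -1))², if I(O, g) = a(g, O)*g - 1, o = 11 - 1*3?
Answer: 81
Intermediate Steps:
o = 8 (o = 11 - 3 = 8)
a(q, h) = 2 + h + q (a(q, h) = (q + h) + 2 = (h + q) + 2 = 2 + h + q)
I(O, g) = -1 + g*(2 + O + g) (I(O, g) = (2 + O + g)*g - 1 = g*(2 + O + g) - 1 = -1 + g*(2 + O + g))
(o + I(-3, -1))² = (8 + (-1 - (2 - 3 - 1)))² = (8 + (-1 - 1*(-2)))² = (8 + (-1 + 2))² = (8 + 1)² = 9² = 81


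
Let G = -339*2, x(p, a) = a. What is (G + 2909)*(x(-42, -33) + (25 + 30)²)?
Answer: 6675152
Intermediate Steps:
G = -678
(G + 2909)*(x(-42, -33) + (25 + 30)²) = (-678 + 2909)*(-33 + (25 + 30)²) = 2231*(-33 + 55²) = 2231*(-33 + 3025) = 2231*2992 = 6675152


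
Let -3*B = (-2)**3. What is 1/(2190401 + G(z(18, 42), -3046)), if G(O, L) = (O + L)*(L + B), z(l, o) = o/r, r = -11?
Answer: 3/34416043 ≈ 8.7169e-8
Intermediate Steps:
B = 8/3 (B = -1/3*(-2)**3 = -1/3*(-8) = 8/3 ≈ 2.6667)
z(l, o) = -o/11 (z(l, o) = o/(-11) = o*(-1/11) = -o/11)
G(O, L) = (8/3 + L)*(L + O) (G(O, L) = (O + L)*(L + 8/3) = (L + O)*(8/3 + L) = (8/3 + L)*(L + O))
1/(2190401 + G(z(18, 42), -3046)) = 1/(2190401 + ((-3046)**2 + (8/3)*(-3046) + 8*(-1/11*42)/3 - (-3046)*42/11)) = 1/(2190401 + (9278116 - 24368/3 + (8/3)*(-42/11) - 3046*(-42/11))) = 1/(2190401 + (9278116 - 24368/3 - 112/11 + 127932/11)) = 1/(2190401 + 27844840/3) = 1/(34416043/3) = 3/34416043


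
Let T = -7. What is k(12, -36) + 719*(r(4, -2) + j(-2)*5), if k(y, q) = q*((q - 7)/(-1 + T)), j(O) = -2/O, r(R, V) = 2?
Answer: 9679/2 ≈ 4839.5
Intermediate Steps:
k(y, q) = q*(7/8 - q/8) (k(y, q) = q*((q - 7)/(-1 - 7)) = q*((-7 + q)/(-8)) = q*((-7 + q)*(-1/8)) = q*(7/8 - q/8))
k(12, -36) + 719*(r(4, -2) + j(-2)*5) = (1/8)*(-36)*(7 - 1*(-36)) + 719*(2 - 2/(-2)*5) = (1/8)*(-36)*(7 + 36) + 719*(2 - 2*(-1/2)*5) = (1/8)*(-36)*43 + 719*(2 + 1*5) = -387/2 + 719*(2 + 5) = -387/2 + 719*7 = -387/2 + 5033 = 9679/2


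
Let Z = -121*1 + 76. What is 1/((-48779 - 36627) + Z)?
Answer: -1/85451 ≈ -1.1703e-5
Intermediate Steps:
Z = -45 (Z = -121 + 76 = -45)
1/((-48779 - 36627) + Z) = 1/((-48779 - 36627) - 45) = 1/(-85406 - 45) = 1/(-85451) = -1/85451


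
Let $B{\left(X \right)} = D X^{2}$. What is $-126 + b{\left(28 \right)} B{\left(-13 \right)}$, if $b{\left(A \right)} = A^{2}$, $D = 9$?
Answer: $1192338$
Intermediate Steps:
$B{\left(X \right)} = 9 X^{2}$
$-126 + b{\left(28 \right)} B{\left(-13 \right)} = -126 + 28^{2} \cdot 9 \left(-13\right)^{2} = -126 + 784 \cdot 9 \cdot 169 = -126 + 784 \cdot 1521 = -126 + 1192464 = 1192338$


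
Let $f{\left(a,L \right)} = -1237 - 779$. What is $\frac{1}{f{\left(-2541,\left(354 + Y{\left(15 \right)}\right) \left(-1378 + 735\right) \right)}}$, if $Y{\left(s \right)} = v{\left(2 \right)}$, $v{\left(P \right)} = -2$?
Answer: $- \frac{1}{2016} \approx -0.00049603$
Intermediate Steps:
$Y{\left(s \right)} = -2$
$f{\left(a,L \right)} = -2016$ ($f{\left(a,L \right)} = -1237 - 779 = -2016$)
$\frac{1}{f{\left(-2541,\left(354 + Y{\left(15 \right)}\right) \left(-1378 + 735\right) \right)}} = \frac{1}{-2016} = - \frac{1}{2016}$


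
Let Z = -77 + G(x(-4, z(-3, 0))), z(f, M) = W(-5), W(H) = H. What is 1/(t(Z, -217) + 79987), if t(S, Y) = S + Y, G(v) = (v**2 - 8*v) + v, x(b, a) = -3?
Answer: 1/79723 ≈ 1.2543e-5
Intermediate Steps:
z(f, M) = -5
G(v) = v**2 - 7*v
Z = -47 (Z = -77 - 3*(-7 - 3) = -77 - 3*(-10) = -77 + 30 = -47)
1/(t(Z, -217) + 79987) = 1/((-47 - 217) + 79987) = 1/(-264 + 79987) = 1/79723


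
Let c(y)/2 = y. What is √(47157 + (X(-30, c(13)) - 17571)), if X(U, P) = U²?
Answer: √30486 ≈ 174.60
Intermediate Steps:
c(y) = 2*y
√(47157 + (X(-30, c(13)) - 17571)) = √(47157 + ((-30)² - 17571)) = √(47157 + (900 - 17571)) = √(47157 - 16671) = √30486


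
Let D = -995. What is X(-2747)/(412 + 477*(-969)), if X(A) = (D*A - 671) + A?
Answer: -2729847/461801 ≈ -5.9113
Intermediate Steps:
X(A) = -671 - 994*A (X(A) = (-995*A - 671) + A = (-671 - 995*A) + A = -671 - 994*A)
X(-2747)/(412 + 477*(-969)) = (-671 - 994*(-2747))/(412 + 477*(-969)) = (-671 + 2730518)/(412 - 462213) = 2729847/(-461801) = 2729847*(-1/461801) = -2729847/461801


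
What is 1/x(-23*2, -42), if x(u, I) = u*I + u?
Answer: 1/1886 ≈ 0.00053022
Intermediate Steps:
x(u, I) = u + I*u (x(u, I) = I*u + u = u + I*u)
1/x(-23*2, -42) = 1/((-23*2)*(1 - 42)) = 1/(-46*(-41)) = 1/1886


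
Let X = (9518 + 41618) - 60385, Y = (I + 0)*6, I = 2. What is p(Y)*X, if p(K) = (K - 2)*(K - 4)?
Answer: -739920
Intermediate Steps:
Y = 12 (Y = (2 + 0)*6 = 2*6 = 12)
X = -9249 (X = 51136 - 60385 = -9249)
p(K) = (-4 + K)*(-2 + K) (p(K) = (-2 + K)*(-4 + K) = (-4 + K)*(-2 + K))
p(Y)*X = (8 + 12² - 6*12)*(-9249) = (8 + 144 - 72)*(-9249) = 80*(-9249) = -739920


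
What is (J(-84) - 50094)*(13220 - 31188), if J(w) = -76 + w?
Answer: 902963872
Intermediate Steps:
(J(-84) - 50094)*(13220 - 31188) = ((-76 - 84) - 50094)*(13220 - 31188) = (-160 - 50094)*(-17968) = -50254*(-17968) = 902963872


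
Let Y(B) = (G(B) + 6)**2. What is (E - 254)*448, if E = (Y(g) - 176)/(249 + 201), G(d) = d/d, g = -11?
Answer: -25631648/225 ≈ -1.1392e+5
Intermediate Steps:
G(d) = 1
Y(B) = 49 (Y(B) = (1 + 6)**2 = 7**2 = 49)
E = -127/450 (E = (49 - 176)/(249 + 201) = -127/450 ≈ -0.28222)
(E - 254)*448 = (-127/450 - 254)*448 = -114427/450*448 = -25631648/225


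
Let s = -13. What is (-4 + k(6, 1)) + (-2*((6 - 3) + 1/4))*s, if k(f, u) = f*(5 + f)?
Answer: 293/2 ≈ 146.50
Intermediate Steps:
(-4 + k(6, 1)) + (-2*((6 - 3) + 1/4))*s = (-4 + 6*(5 + 6)) - 2*((6 - 3) + 1/4)*(-13) = (-4 + 6*11) - 2*(3 + 1/4)*(-13) = (-4 + 66) - 2*13/4*(-13) = 62 - 13/2*(-13) = 62 + 169/2 = 293/2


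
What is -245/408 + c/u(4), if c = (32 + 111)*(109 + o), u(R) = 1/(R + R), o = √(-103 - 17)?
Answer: 50875723/408 + 2288*I*√30 ≈ 1.247e+5 + 12532.0*I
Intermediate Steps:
o = 2*I*√30 (o = √(-120) = 2*I*√30 ≈ 10.954*I)
u(R) = 1/(2*R)
c = 15587 + 286*I*√30 (c = (32 + 111)*(109 + 2*I*√30) = 143*(109 + 2*I*√30) = 15587 + 286*I*√30 ≈ 15587.0 + 1566.5*I)
-245/408 + c/u(4) = -245/408 + (15587 + 286*I*√30)/(((½)/4)) = -245*1/408 + (15587 + 286*I*√30)/(((½)*(¼))) = -245/408 + (15587 + 286*I*√30)/(⅛) = -245/408 + (15587 + 286*I*√30)*8 = -245/408 + (124696 + 2288*I*√30) = 50875723/408 + 2288*I*√30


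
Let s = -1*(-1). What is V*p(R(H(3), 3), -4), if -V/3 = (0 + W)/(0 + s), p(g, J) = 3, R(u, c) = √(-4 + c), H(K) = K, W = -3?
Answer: 27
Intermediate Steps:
s = 1
V = 9 (V = -3*(0 - 3)/(0 + 1) = -(-9)/1 = -(-9) = -3*(-3) = 9)
V*p(R(H(3), 3), -4) = 9*3 = 27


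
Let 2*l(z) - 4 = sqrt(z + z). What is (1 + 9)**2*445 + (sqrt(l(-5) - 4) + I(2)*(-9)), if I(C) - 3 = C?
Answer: 44455 + sqrt(-8 + 2*I*sqrt(10))/2 ≈ 44456.0 + 1.5082*I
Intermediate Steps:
l(z) = 2 + sqrt(2)*sqrt(z)/2 (l(z) = 2 + sqrt(z + z)/2 = 2 + sqrt(2*z)/2 = 2 + (sqrt(2)*sqrt(z))/2 = 2 + sqrt(2)*sqrt(z)/2)
I(C) = 3 + C
(1 + 9)**2*445 + (sqrt(l(-5) - 4) + I(2)*(-9)) = (1 + 9)**2*445 + (sqrt((2 + sqrt(2)*sqrt(-5)/2) - 4) + (3 + 2)*(-9)) = 10**2*445 + (sqrt((2 + sqrt(2)*(I*sqrt(5))/2) - 4) + 5*(-9)) = 100*445 + (sqrt((2 + I*sqrt(10)/2) - 4) - 45) = 44500 + (sqrt(-2 + I*sqrt(10)/2) - 45) = 44500 + (-45 + sqrt(-2 + I*sqrt(10)/2)) = 44455 + sqrt(-2 + I*sqrt(10)/2)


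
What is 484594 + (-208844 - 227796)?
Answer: 47954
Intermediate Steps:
484594 + (-208844 - 227796) = 484594 - 436640 = 47954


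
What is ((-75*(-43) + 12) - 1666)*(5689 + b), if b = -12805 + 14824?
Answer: 12109268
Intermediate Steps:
b = 2019
((-75*(-43) + 12) - 1666)*(5689 + b) = ((-75*(-43) + 12) - 1666)*(5689 + 2019) = ((3225 + 12) - 1666)*7708 = (3237 - 1666)*7708 = 1571*7708 = 12109268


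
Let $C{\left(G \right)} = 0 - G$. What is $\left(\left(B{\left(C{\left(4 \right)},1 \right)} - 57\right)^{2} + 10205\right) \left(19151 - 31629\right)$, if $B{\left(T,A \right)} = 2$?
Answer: $-165083940$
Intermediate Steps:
$C{\left(G \right)} = - G$
$\left(\left(B{\left(C{\left(4 \right)},1 \right)} - 57\right)^{2} + 10205\right) \left(19151 - 31629\right) = \left(\left(2 - 57\right)^{2} + 10205\right) \left(19151 - 31629\right) = \left(\left(-55\right)^{2} + 10205\right) \left(-12478\right) = \left(3025 + 10205\right) \left(-12478\right) = 13230 \left(-12478\right) = -165083940$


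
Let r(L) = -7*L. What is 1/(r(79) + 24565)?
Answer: 1/24012 ≈ 4.1646e-5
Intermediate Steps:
1/(r(79) + 24565) = 1/(-7*79 + 24565) = 1/(-553 + 24565) = 1/24012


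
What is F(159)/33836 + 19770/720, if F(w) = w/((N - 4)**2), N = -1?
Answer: 139362979/5075400 ≈ 27.459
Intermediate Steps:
F(w) = w/25 (F(w) = w/((-1 - 4)**2) = w/((-5)**2) = w/25)
F(159)/33836 + 19770/720 = ((1/25)*159)/33836 + 19770/720 = (159/25)*(1/33836) + 19770*(1/720) = 159/845900 + 659/24 = 139362979/5075400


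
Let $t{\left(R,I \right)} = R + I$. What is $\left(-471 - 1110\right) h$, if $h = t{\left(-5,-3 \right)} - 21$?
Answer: $45849$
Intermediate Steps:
$t{\left(R,I \right)} = I + R$
$h = -29$ ($h = \left(-3 - 5\right) - 21 = -8 - 21 = -29$)
$\left(-471 - 1110\right) h = \left(-471 - 1110\right) \left(-29\right) = \left(-1581\right) \left(-29\right) = 45849$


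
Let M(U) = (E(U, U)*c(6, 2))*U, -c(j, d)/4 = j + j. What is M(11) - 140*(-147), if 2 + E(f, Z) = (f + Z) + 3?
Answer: 8436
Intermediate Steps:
c(j, d) = -8*j (c(j, d) = -4*(j + j) = -8*j)
E(f, Z) = 1 + Z + f (E(f, Z) = -2 + ((f + Z) + 3) = -2 + ((Z + f) + 3) = -2 + (3 + Z + f) = 1 + Z + f)
M(U) = U*(-48 - 96*U) (M(U) = ((1 + U + U)*(-8*6))*U = ((1 + 2*U)*(-48))*U = (-48 - 96*U)*U = U*(-48 - 96*U))
M(11) - 140*(-147) = -48*11*(1 + 2*11) - 140*(-147) = -48*11*(1 + 22) + 20580 = -48*11*23 + 20580 = -12144 + 20580 = 8436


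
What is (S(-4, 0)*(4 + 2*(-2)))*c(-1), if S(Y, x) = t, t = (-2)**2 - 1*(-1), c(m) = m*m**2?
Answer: 0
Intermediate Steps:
c(m) = m**3
t = 5 (t = 4 + 1 = 5)
S(Y, x) = 5
(S(-4, 0)*(4 + 2*(-2)))*c(-1) = (5*(4 + 2*(-2)))*(-1)**3 = (5*(4 - 4))*(-1) = (5*0)*(-1) = 0*(-1) = 0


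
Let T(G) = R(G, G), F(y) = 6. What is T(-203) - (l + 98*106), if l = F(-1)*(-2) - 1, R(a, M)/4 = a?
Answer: -11187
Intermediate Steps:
R(a, M) = 4*a
T(G) = 4*G
l = -13 (l = 6*(-2) - 1 = -12 - 1 = -13)
T(-203) - (l + 98*106) = 4*(-203) - (-13 + 98*106) = -812 - (-13 + 10388) = -812 - 1*10375 = -812 - 10375 = -11187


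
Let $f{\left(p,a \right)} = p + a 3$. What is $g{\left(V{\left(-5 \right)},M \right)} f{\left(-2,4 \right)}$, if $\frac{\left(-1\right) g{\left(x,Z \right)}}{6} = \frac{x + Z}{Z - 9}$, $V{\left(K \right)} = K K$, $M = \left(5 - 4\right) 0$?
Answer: $\frac{500}{3} \approx 166.67$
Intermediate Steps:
$f{\left(p,a \right)} = p + 3 a$
$M = 0$ ($M = 1 \cdot 0 = 0$)
$V{\left(K \right)} = K^{2}$
$g{\left(x,Z \right)} = - \frac{6 \left(Z + x\right)}{-9 + Z}$ ($g{\left(x,Z \right)} = - 6 \frac{x + Z}{Z - 9} = - 6 \frac{Z + x}{-9 + Z} = - \frac{6 \left(Z + x\right)}{-9 + Z}$)
$g{\left(V{\left(-5 \right)},M \right)} f{\left(-2,4 \right)} = \frac{6 \left(\left(-1\right) 0 - \left(-5\right)^{2}\right)}{-9 + 0} \left(-2 + 3 \cdot 4\right) = \frac{6 \left(0 - 25\right)}{-9} \left(-2 + 12\right) = 6 \left(- \frac{1}{9}\right) \left(0 - 25\right) 10 = 6 \left(- \frac{1}{9}\right) \left(-25\right) 10 = \frac{50}{3} \cdot 10 = \frac{500}{3}$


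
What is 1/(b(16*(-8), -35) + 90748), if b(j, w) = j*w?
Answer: 1/95228 ≈ 1.0501e-5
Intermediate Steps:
1/(b(16*(-8), -35) + 90748) = 1/((16*(-8))*(-35) + 90748) = 1/(-128*(-35) + 90748) = 1/(4480 + 90748) = 1/95228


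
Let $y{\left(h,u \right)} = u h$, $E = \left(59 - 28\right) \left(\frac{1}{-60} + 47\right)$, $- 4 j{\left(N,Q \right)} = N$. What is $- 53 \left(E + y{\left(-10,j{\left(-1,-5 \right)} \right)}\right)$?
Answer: $- \frac{4623667}{60} \approx -77061.0$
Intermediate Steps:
$j{\left(N,Q \right)} = - \frac{N}{4}$
$E = \frac{87389}{60}$ ($E = 31 \left(- \frac{1}{60} + 47\right) = 31 \cdot \frac{2819}{60} = \frac{87389}{60} \approx 1456.5$)
$y{\left(h,u \right)} = h u$
$- 53 \left(E + y{\left(-10,j{\left(-1,-5 \right)} \right)}\right) = - 53 \left(\frac{87389}{60} - 10 \left(\left(- \frac{1}{4}\right) \left(-1\right)\right)\right) = - 53 \left(\frac{87389}{60} - \frac{5}{2}\right) = \left(-53\right) \frac{87239}{60} = - \frac{4623667}{60}$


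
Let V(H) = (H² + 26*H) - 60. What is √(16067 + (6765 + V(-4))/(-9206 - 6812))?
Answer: √4122305806602/16018 ≈ 126.75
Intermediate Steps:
V(H) = -60 + H² + 26*H
√(16067 + (6765 + V(-4))/(-9206 - 6812)) = √(16067 + (6765 + (-60 + (-4)² + 26*(-4)))/(-9206 - 6812)) = √(16067 + (6765 + (-60 + 16 - 104))/(-16018)) = √(16067 + (6765 - 148)*(-1/16018)) = √(16067 + 6617*(-1/16018)) = √(16067 - 6617/16018) = √(257354589/16018) = √4122305806602/16018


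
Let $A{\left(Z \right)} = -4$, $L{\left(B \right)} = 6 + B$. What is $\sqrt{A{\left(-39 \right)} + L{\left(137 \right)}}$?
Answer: $\sqrt{139} \approx 11.79$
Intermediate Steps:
$\sqrt{A{\left(-39 \right)} + L{\left(137 \right)}} = \sqrt{-4 + \left(6 + 137\right)} = \sqrt{-4 + 143} = \sqrt{139}$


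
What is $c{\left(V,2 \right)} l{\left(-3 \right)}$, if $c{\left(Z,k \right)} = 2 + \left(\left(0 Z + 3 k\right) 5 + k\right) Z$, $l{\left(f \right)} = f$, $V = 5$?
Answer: $-486$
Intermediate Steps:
$c{\left(Z,k \right)} = 2 + 16 Z k$ ($c{\left(Z,k \right)} = 2 + \left(\left(0 + 3 k\right) 5 + k\right) Z = 2 + \left(3 k 5 + k\right) Z = 2 + \left(15 k + k\right) Z = 2 + 16 k Z = 2 + 16 Z k$)
$c{\left(V,2 \right)} l{\left(-3 \right)} = \left(2 + 16 \cdot 5 \cdot 2\right) \left(-3\right) = \left(2 + 160\right) \left(-3\right) = 162 \left(-3\right) = -486$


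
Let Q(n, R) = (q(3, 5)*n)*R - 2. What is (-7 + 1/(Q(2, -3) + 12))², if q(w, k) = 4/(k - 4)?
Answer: 9801/196 ≈ 50.005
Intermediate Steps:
q(w, k) = 4/(-4 + k)
Q(n, R) = -2 + 4*R*n (Q(n, R) = ((4/(-4 + 5))*n)*R - 2 = ((4/1)*n)*R - 2 = ((4*1)*n)*R - 2 = (4*n)*R - 2 = 4*R*n - 2 = -2 + 4*R*n)
(-7 + 1/(Q(2, -3) + 12))² = (-7 + 1/((-2 + 4*(-3)*2) + 12))² = (-7 + 1/((-2 - 24) + 12))² = (-7 + 1/(-26 + 12))² = (-7 + 1/(-14))² = (-7 - 1/14)² = (-99/14)² = 9801/196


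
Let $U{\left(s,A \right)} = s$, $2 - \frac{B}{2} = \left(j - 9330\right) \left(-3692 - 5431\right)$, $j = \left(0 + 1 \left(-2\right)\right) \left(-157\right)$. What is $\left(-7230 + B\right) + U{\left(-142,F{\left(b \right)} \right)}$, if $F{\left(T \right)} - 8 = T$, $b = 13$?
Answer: $-164513304$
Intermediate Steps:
$F{\left(T \right)} = 8 + T$
$j = 314$ ($j = \left(0 - 2\right) \left(-157\right) = \left(-2\right) \left(-157\right) = 314$)
$B = -164505932$ ($B = 4 - 2 \left(314 - 9330\right) \left(-3692 - 5431\right) = 4 - 2 \left(\left(-9016\right) \left(-9123\right)\right) = 4 - 164505936 = -164505932$)
$\left(-7230 + B\right) + U{\left(-142,F{\left(b \right)} \right)} = \left(-7230 - 164505932\right) - 142 = -164513162 - 142 = -164513304$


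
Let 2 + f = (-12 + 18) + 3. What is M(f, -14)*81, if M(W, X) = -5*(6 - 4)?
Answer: -810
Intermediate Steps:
f = 7 (f = -2 + ((-12 + 18) + 3) = -2 + (6 + 3) = -2 + 9 = 7)
M(W, X) = -10 (M(W, X) = -5*2 = -10)
M(f, -14)*81 = -10*81 = -810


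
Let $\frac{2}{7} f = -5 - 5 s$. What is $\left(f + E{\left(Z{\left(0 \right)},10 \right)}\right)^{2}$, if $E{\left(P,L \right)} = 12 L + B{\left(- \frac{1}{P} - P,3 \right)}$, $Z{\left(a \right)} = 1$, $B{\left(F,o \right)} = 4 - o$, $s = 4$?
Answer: $\frac{4489}{4} \approx 1122.3$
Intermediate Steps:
$f = - \frac{175}{2}$ ($f = \frac{7 \left(-5 - 20\right)}{2} = \frac{7}{2} \left(-25\right) = - \frac{175}{2} \approx -87.5$)
$E{\left(P,L \right)} = 1 + 12 L$ ($E{\left(P,L \right)} = 12 L + \left(4 - 3\right) = 12 L + 1 = 1 + 12 L$)
$\left(f + E{\left(Z{\left(0 \right)},10 \right)}\right)^{2} = \left(- \frac{175}{2} + \left(1 + 12 \cdot 10\right)\right)^{2} = \left(- \frac{175}{2} + \left(1 + 120\right)\right)^{2} = \left(- \frac{175}{2} + 121\right)^{2} = \left(\frac{67}{2}\right)^{2} = \frac{4489}{4}$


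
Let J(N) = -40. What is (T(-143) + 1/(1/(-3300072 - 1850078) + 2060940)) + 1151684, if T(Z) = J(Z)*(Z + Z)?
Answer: 12345572768604471026/10614150140999 ≈ 1.1631e+6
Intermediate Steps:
T(Z) = -80*Z (T(Z) = -40*(Z + Z) = -80*Z)
(T(-143) + 1/(1/(-3300072 - 1850078) + 2060940)) + 1151684 = (-80*(-143) + 1/(1/(-3300072 - 1850078) + 2060940)) + 1151684 = (11440 + 1/(1/(-5150150) + 2060940)) + 1151684 = (11440 + 1/(-1/5150150 + 2060940)) + 1151684 = (11440 + 1/(10614150140999/5150150)) + 1151684 = (11440 + 5150150/10614150140999) + 1151684 = 121425877618178710/10614150140999 + 1151684 = 12345572768604471026/10614150140999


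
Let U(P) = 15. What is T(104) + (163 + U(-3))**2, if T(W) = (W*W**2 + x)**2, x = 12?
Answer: 1265346047060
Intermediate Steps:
T(W) = (12 + W**3)**2 (T(W) = (W*W**2 + 12)**2 = (W**3 + 12)**2 = (12 + W**3)**2)
T(104) + (163 + U(-3))**2 = (12 + 104**3)**2 + (163 + 15)**2 = (12 + 1124864)**2 + 178**2 = 1124876**2 + 31684 = 1265346015376 + 31684 = 1265346047060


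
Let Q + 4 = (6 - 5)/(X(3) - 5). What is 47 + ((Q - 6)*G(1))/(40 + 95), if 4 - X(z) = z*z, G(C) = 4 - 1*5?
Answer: 63551/1350 ≈ 47.075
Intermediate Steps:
G(C) = -1 (G(C) = 4 - 5 = -1)
X(z) = 4 - z² (X(z) = 4 - z*z = 4 - z²)
Q = -41/10 (Q = -4 + (6 - 5)/((4 - 1*3²) - 5) = -4 + 1/((4 - 1*9) - 5) = -4 + 1/((4 - 9) - 5) = -4 + 1/(-5 - 5) = -4 + 1/(-10) = -4 + 1*(-⅒) = -4 - ⅒ = -41/10 ≈ -4.1000)
47 + ((Q - 6)*G(1))/(40 + 95) = 47 + ((-41/10 - 6)*(-1))/(40 + 95) = 47 - 101/10*(-1)/135 = 47 + (101/10)*(1/135) = 47 + 101/1350 = 63551/1350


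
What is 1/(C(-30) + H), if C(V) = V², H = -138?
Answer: 1/762 ≈ 0.0013123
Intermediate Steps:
1/(C(-30) + H) = 1/((-30)² - 138) = 1/(900 - 138) = 1/762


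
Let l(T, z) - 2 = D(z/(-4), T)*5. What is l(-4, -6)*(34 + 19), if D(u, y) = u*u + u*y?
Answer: -3551/4 ≈ -887.75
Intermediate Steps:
D(u, y) = u² + u*y
l(T, z) = 2 - 5*z*(T - z/4)/4 (l(T, z) = 2 + ((z/(-4))*(z/(-4) + T))*5 = 2 + ((z*(-¼))*(z*(-¼) + T))*5 = 2 + ((-z/4)*(-z/4 + T))*5 = 2 + ((-z/4)*(T - z/4))*5 = 2 - z*(T - z/4)/4*5 = 2 - 5*z*(T - z/4)/4)
l(-4, -6)*(34 + 19) = (2 - 5/16*(-6)*(-1*(-6) + 4*(-4)))*(34 + 19) = (2 - 5/16*(-6)*(6 - 16))*53 = (2 - 5/16*(-6)*(-10))*53 = (2 - 75/4)*53 = -67/4*53 = -3551/4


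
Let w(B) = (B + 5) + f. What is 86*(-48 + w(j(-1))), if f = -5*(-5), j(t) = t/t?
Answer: -1462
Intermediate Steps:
j(t) = 1
f = 25
w(B) = 30 + B (w(B) = (B + 5) + 25 = (5 + B) + 25 = 30 + B)
86*(-48 + w(j(-1))) = 86*(-48 + (30 + 1)) = 86*(-48 + 31) = 86*(-17) = -1462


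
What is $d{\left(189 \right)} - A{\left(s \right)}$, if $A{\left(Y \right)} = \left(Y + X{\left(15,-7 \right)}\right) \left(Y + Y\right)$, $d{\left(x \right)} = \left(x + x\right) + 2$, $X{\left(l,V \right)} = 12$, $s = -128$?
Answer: $-29316$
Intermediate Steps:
$d{\left(x \right)} = 2 + 2 x$ ($d{\left(x \right)} = 2 x + 2 = 2 + 2 x$)
$A{\left(Y \right)} = 2 Y \left(12 + Y\right)$ ($A{\left(Y \right)} = \left(Y + 12\right) \left(Y + Y\right) = \left(12 + Y\right) 2 Y = 2 Y \left(12 + Y\right)$)
$d{\left(189 \right)} - A{\left(s \right)} = \left(2 + 2 \cdot 189\right) - 2 \left(-128\right) \left(12 - 128\right) = \left(2 + 378\right) - 2 \left(-128\right) \left(-116\right) = 380 - 29696 = -29316$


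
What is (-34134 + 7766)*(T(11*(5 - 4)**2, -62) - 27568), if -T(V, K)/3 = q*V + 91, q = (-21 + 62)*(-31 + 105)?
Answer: 3374128384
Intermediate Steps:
q = 3034 (q = 41*74 = 3034)
T(V, K) = -273 - 9102*V (T(V, K) = -3*(3034*V + 91) = -3*(91 + 3034*V) = -273 - 9102*V)
(-34134 + 7766)*(T(11*(5 - 4)**2, -62) - 27568) = (-34134 + 7766)*((-273 - 100122*(5 - 4)**2) - 27568) = -26368*((-273 - 100122*1**2) - 27568) = -26368*((-273 - 100122) - 27568) = -26368*(-100395 - 27568) = -26368*(-127963) = 3374128384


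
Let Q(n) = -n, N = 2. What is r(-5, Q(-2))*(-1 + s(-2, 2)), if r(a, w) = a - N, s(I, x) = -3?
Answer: 28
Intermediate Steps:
r(a, w) = -2 + a (r(a, w) = a - 1*2 = a - 2 = -2 + a)
r(-5, Q(-2))*(-1 + s(-2, 2)) = (-2 - 5)*(-1 - 3) = -7*(-4) = 28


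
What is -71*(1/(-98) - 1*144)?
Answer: 1002023/98 ≈ 10225.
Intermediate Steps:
-71*(1/(-98) - 1*144) = -71*(-1/98 - 144) = -71*(-14113/98) = 1002023/98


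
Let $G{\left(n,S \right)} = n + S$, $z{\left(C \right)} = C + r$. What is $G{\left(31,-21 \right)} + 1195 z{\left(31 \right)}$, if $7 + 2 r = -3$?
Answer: $31080$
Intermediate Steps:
$r = -5$ ($r = - \frac{7}{2} + \frac{1}{2} \left(-3\right) = - \frac{7}{2} - \frac{3}{2} = -5$)
$z{\left(C \right)} = -5 + C$ ($z{\left(C \right)} = C - 5 = -5 + C$)
$G{\left(n,S \right)} = S + n$
$G{\left(31,-21 \right)} + 1195 z{\left(31 \right)} = \left(-21 + 31\right) + 1195 \left(-5 + 31\right) = 10 + 1195 \cdot 26 = 10 + 31070 = 31080$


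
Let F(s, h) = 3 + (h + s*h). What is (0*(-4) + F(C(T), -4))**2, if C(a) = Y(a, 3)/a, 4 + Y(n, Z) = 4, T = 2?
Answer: 1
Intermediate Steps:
Y(n, Z) = 0 (Y(n, Z) = -4 + 4 = 0)
C(a) = 0 (C(a) = 0/a = 0)
F(s, h) = 3 + h + h*s (F(s, h) = 3 + (h + h*s) = 3 + h + h*s)
(0*(-4) + F(C(T), -4))**2 = (0*(-4) + (3 - 4 - 4*0))**2 = (0 + (3 - 4 + 0))**2 = (0 - 1)**2 = (-1)**2 = 1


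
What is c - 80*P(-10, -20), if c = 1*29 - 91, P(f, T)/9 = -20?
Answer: 14338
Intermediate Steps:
P(f, T) = -180 (P(f, T) = 9*(-20) = -180)
c = -62 (c = 29 - 91 = -62)
c - 80*P(-10, -20) = -62 - 80*(-180) = -62 + 14400 = 14338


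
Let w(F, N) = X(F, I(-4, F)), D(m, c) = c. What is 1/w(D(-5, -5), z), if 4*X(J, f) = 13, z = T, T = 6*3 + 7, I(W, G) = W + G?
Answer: 4/13 ≈ 0.30769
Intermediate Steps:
I(W, G) = G + W
T = 25 (T = 18 + 7 = 25)
z = 25
X(J, f) = 13/4 (X(J, f) = (¼)*13 = 13/4)
w(F, N) = 13/4
1/w(D(-5, -5), z) = 1/(13/4) = 4/13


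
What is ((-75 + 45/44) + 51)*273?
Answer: -276003/44 ≈ -6272.8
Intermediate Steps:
((-75 + 45/44) + 51)*273 = (-3255/44 + 51)*273 = -1011/44*273 = -276003/44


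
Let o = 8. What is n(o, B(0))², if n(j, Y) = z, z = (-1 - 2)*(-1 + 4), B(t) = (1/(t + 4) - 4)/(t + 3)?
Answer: 81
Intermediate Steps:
B(t) = (-4 + 1/(4 + t))/(3 + t) (B(t) = (1/(4 + t) - 4)/(3 + t) = (-4 + 1/(4 + t))/(3 + t))
z = -9 (z = -3*3 = -9)
n(j, Y) = -9
n(o, B(0))² = (-9)² = 81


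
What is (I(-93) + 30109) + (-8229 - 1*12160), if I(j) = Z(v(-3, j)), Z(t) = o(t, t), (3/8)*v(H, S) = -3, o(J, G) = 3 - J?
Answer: 9731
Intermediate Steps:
v(H, S) = -8 (v(H, S) = (8/3)*(-3) = -8)
Z(t) = 3 - t
I(j) = 11 (I(j) = 3 - 1*(-8) = 3 + 8 = 11)
(I(-93) + 30109) + (-8229 - 1*12160) = (11 + 30109) + (-8229 - 1*12160) = 30120 + (-8229 - 12160) = 30120 - 20389 = 9731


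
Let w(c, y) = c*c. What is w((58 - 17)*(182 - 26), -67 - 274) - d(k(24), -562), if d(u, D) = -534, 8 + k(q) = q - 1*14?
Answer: 40909350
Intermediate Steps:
k(q) = -22 + q (k(q) = -8 + (q - 1*14) = -8 + (q - 14) = -8 + (-14 + q) = -22 + q)
w(c, y) = c**2
w((58 - 17)*(182 - 26), -67 - 274) - d(k(24), -562) = ((58 - 17)*(182 - 26))**2 - 1*(-534) = (41*156)**2 + 534 = 6396**2 + 534 = 40908816 + 534 = 40909350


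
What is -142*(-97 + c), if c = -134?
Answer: 32802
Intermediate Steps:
-142*(-97 + c) = -142*(-97 - 134) = -142*(-231) = 32802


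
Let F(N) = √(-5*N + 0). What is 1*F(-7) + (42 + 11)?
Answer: 53 + √35 ≈ 58.916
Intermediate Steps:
F(N) = √5*√(-N) (F(N) = √(-5*N) = √5*√(-N))
1*F(-7) + (42 + 11) = 1*(√5*√(-1*(-7))) + (42 + 11) = 1*(√5*√7) + 53 = 1*√35 + 53 = √35 + 53 = 53 + √35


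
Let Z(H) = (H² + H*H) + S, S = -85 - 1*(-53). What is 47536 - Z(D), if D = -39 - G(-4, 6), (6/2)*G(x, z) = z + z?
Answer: 43870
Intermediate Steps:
S = -32 (S = -85 + 53 = -32)
G(x, z) = 2*z/3 (G(x, z) = (z + z)/3 = (2*z)/3 = 2*z/3)
D = -43 (D = -39 - 2*6/3 = -39 - 1*4 = -39 - 4 = -43)
Z(H) = -32 + 2*H² (Z(H) = (H² + H*H) - 32 = (H² + H²) - 32 = 2*H² - 32 = -32 + 2*H²)
47536 - Z(D) = 47536 - (-32 + 2*(-43)²) = 47536 - (-32 + 2*1849) = 47536 - (-32 + 3698) = 47536 - 1*3666 = 47536 - 3666 = 43870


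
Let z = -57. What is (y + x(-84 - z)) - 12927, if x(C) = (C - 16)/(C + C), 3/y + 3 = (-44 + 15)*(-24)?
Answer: -53747137/4158 ≈ -12926.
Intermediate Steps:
y = 1/231 (y = 3/(-3 + (-44 + 15)*(-24)) = 3/(-3 - 29*(-24)) = 3/(-3 + 696) = 3/693 = 3*(1/693) = 1/231 ≈ 0.0043290)
x(C) = (-16 + C)/(2*C) (x(C) = (-16 + C)/((2*C)) = (-16 + C)*(1/(2*C)) = (-16 + C)/(2*C))
(y + x(-84 - z)) - 12927 = (1/231 + (-16 + (-84 - 1*(-57)))/(2*(-84 - 1*(-57)))) - 12927 = (1/231 + (-16 + (-84 + 57))/(2*(-84 + 57))) - 12927 = (1/231 + (1/2)*(-16 - 27)/(-27)) - 12927 = (1/231 + (1/2)*(-1/27)*(-43)) - 12927 = (1/231 + 43/54) - 12927 = 3329/4158 - 12927 = -53747137/4158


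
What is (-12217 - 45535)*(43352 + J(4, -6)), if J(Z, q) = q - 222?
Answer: -2490497248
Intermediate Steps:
J(Z, q) = -222 + q
(-12217 - 45535)*(43352 + J(4, -6)) = (-12217 - 45535)*(43352 + (-222 - 6)) = -57752*(43352 - 228) = -57752*43124 = -2490497248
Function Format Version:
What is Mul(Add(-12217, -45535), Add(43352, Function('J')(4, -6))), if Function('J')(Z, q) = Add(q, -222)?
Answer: -2490497248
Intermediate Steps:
Function('J')(Z, q) = Add(-222, q)
Mul(Add(-12217, -45535), Add(43352, Function('J')(4, -6))) = Mul(Add(-12217, -45535), Add(43352, Add(-222, -6))) = Mul(-57752, Add(43352, -228)) = Mul(-57752, 43124) = -2490497248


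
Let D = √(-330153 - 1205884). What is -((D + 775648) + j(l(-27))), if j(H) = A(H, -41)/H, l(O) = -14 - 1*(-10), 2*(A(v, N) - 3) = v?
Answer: -3102591/4 - I*√1536037 ≈ -7.7565e+5 - 1239.4*I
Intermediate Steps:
A(v, N) = 3 + v/2
D = I*√1536037 (D = √(-1536037) = I*√1536037 ≈ 1239.4*I)
l(O) = -4 (l(O) = -14 + 10 = -4)
j(H) = (3 + H/2)/H
-((D + 775648) + j(l(-27))) = -((I*√1536037 + 775648) + (½)*(6 - 4)/(-4)) = -((775648 + I*√1536037) + (½)*(-¼)*2) = -((775648 + I*√1536037) - ¼) = -(3102591/4 + I*√1536037) = -3102591/4 - I*√1536037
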